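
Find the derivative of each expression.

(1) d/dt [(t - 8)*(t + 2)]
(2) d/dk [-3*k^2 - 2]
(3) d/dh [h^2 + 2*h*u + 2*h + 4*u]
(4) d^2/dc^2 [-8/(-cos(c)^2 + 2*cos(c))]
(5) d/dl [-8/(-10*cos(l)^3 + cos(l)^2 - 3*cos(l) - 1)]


(1) = 2*t - 6
(2) = -6*k
(3) = 2*h + 2*u + 2
(4) = 4*(-2*(1 - cos(2*c))^2 - 15*cos(c) - 6*cos(2*c) + 3*cos(3*c) + 18)/((cos(c) - 2)^3*cos(c)^3)
(5) = 8*(30*cos(l)^2 - 2*cos(l) + 3)*sin(l)/(10*cos(l)^3 - cos(l)^2 + 3*cos(l) + 1)^2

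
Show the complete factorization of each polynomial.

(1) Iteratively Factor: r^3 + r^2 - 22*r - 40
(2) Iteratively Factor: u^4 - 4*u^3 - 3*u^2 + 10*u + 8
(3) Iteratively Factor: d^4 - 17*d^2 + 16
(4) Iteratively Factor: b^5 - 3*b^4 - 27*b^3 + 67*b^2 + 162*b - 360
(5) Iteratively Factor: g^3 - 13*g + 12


(1) = (r - 5)*(r^2 + 6*r + 8) = (r - 5)*(r + 4)*(r + 2)
(2) = (u + 1)*(u^3 - 5*u^2 + 2*u + 8) = (u + 1)^2*(u^2 - 6*u + 8) = (u - 4)*(u + 1)^2*(u - 2)
(3) = (d - 1)*(d^3 + d^2 - 16*d - 16) = (d - 4)*(d - 1)*(d^2 + 5*d + 4) = (d - 4)*(d - 1)*(d + 1)*(d + 4)
(4) = (b - 3)*(b^4 - 27*b^2 - 14*b + 120) = (b - 5)*(b - 3)*(b^3 + 5*b^2 - 2*b - 24) = (b - 5)*(b - 3)*(b + 3)*(b^2 + 2*b - 8) = (b - 5)*(b - 3)*(b - 2)*(b + 3)*(b + 4)
(5) = (g - 1)*(g^2 + g - 12) = (g - 1)*(g + 4)*(g - 3)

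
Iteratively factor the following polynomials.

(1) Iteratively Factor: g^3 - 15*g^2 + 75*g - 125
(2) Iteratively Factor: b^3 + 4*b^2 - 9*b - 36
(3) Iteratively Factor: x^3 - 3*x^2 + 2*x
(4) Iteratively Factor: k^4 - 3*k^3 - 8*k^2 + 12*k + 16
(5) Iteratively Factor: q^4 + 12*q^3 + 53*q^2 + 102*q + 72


(1) = (g - 5)*(g^2 - 10*g + 25) = (g - 5)^2*(g - 5)
(2) = (b - 3)*(b^2 + 7*b + 12) = (b - 3)*(b + 4)*(b + 3)
(3) = (x - 2)*(x^2 - x) = x*(x - 2)*(x - 1)
(4) = (k - 2)*(k^3 - k^2 - 10*k - 8) = (k - 2)*(k + 2)*(k^2 - 3*k - 4) = (k - 2)*(k + 1)*(k + 2)*(k - 4)
(5) = (q + 3)*(q^3 + 9*q^2 + 26*q + 24) = (q + 3)*(q + 4)*(q^2 + 5*q + 6) = (q + 2)*(q + 3)*(q + 4)*(q + 3)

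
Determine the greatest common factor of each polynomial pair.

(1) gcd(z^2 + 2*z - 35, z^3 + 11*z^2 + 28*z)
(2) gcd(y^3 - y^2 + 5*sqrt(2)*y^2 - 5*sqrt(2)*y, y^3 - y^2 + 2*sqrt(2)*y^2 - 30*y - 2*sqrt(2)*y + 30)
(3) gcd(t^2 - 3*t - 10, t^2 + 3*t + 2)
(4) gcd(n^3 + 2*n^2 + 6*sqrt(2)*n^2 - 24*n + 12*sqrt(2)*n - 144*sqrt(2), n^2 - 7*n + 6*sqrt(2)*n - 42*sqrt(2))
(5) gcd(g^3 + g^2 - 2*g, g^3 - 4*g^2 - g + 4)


(1) = gcd((z - 5)*(z + 7), z*(z + 4)*(z + 7)) = z + 7
(2) = y^2 + y*(-1 + 5*sqrt(2)) - 5*sqrt(2)
(3) = t + 2
(4) = n + 6*sqrt(2)
(5) = gcd(g*(g - 1)*(g + 2), (g - 4)*(g - 1)*(g + 1)) = g - 1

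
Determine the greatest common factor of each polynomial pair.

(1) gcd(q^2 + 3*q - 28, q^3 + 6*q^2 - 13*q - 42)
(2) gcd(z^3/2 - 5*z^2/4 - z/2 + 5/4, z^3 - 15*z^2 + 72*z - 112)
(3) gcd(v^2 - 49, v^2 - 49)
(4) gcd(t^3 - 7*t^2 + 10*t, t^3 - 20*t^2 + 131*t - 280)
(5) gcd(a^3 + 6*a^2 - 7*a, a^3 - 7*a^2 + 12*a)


(1) = q + 7
(2) = gcd((z/2 + 1/2)*(z - 5/2)*(z - 1), (z - 7)*(z - 4)^2) = 1
(3) = gcd((v - 7)*(v + 7), (v - 7)*(v + 7)) = v^2 - 49
(4) = t - 5
(5) = a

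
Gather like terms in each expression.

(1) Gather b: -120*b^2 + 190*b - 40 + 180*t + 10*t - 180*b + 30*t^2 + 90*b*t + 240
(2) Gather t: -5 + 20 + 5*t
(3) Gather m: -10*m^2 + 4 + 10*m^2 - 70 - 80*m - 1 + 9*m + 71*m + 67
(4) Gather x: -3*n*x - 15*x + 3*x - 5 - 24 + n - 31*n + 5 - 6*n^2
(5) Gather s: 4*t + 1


(1) = -120*b^2 + b*(90*t + 10) + 30*t^2 + 190*t + 200
(2) = 5*t + 15
(3) = 0
(4) = -6*n^2 - 30*n + x*(-3*n - 12) - 24
(5) = 4*t + 1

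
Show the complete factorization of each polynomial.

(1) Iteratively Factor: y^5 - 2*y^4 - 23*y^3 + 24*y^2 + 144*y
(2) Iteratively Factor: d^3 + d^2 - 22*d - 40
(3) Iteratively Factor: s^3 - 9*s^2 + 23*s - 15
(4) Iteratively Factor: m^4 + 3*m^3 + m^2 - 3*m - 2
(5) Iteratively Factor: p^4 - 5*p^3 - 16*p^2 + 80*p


(1) = (y - 4)*(y^4 + 2*y^3 - 15*y^2 - 36*y) = (y - 4)^2*(y^3 + 6*y^2 + 9*y) = y*(y - 4)^2*(y^2 + 6*y + 9) = y*(y - 4)^2*(y + 3)*(y + 3)
(2) = (d + 2)*(d^2 - d - 20) = (d + 2)*(d + 4)*(d - 5)
(3) = (s - 3)*(s^2 - 6*s + 5) = (s - 3)*(s - 1)*(s - 5)
(4) = (m + 1)*(m^3 + 2*m^2 - m - 2) = (m - 1)*(m + 1)*(m^2 + 3*m + 2) = (m - 1)*(m + 1)*(m + 2)*(m + 1)
(5) = (p - 4)*(p^3 - p^2 - 20*p) = p*(p - 4)*(p^2 - p - 20) = p*(p - 5)*(p - 4)*(p + 4)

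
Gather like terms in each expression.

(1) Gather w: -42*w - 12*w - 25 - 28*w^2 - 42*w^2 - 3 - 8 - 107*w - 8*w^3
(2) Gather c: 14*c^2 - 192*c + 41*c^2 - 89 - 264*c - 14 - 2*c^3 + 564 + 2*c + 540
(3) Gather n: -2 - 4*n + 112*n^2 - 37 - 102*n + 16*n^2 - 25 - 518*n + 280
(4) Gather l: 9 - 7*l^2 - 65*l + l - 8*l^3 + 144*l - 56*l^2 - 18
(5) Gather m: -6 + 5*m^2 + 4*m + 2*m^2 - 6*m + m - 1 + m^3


(1) = -8*w^3 - 70*w^2 - 161*w - 36
(2) = -2*c^3 + 55*c^2 - 454*c + 1001
(3) = 128*n^2 - 624*n + 216
(4) = -8*l^3 - 63*l^2 + 80*l - 9
(5) = m^3 + 7*m^2 - m - 7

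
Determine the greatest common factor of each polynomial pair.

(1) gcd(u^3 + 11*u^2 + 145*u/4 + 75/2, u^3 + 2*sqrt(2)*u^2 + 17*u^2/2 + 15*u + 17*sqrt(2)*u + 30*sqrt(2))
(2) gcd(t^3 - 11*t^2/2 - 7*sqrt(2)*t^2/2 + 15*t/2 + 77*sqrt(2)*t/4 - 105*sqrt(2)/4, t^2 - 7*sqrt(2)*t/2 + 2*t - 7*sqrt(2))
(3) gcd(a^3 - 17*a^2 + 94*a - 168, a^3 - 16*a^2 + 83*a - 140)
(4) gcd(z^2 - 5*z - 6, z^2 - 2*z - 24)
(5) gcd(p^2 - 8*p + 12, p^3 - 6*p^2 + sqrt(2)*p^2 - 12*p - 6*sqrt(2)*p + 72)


(1) = gcd((u + 5/2)^2*(u + 6), (u + 5/2)*(u + 6)*(u + 2*sqrt(2))) = u^2 + 17*u/2 + 15
(2) = gcd((t - 3)*(t - 5/2)*(t - 7*sqrt(2)/2), (t + 2)*(t - 7*sqrt(2)/2)) = t - 7*sqrt(2)/2
(3) = a^2 - 11*a + 28
(4) = gcd((z - 6)*(z + 1), (z - 6)*(z + 4)) = z - 6
(5) = gcd((p - 6)*(p - 2), (p - 6)*(p - 2*sqrt(2))*(p + 3*sqrt(2))) = p - 6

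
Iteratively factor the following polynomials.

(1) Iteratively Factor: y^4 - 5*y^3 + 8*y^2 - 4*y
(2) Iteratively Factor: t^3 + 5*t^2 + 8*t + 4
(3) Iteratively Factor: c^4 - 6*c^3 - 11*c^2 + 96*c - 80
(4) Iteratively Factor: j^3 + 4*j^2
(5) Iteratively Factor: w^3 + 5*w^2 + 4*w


(1) = (y - 2)*(y^3 - 3*y^2 + 2*y) = (y - 2)*(y - 1)*(y^2 - 2*y) = (y - 2)^2*(y - 1)*(y)
(2) = (t + 2)*(t^2 + 3*t + 2) = (t + 1)*(t + 2)*(t + 2)
(3) = (c - 1)*(c^3 - 5*c^2 - 16*c + 80) = (c - 4)*(c - 1)*(c^2 - c - 20) = (c - 4)*(c - 1)*(c + 4)*(c - 5)
(4) = (j + 4)*(j^2) = j*(j + 4)*(j)
(5) = (w + 4)*(w^2 + w) = (w + 1)*(w + 4)*(w)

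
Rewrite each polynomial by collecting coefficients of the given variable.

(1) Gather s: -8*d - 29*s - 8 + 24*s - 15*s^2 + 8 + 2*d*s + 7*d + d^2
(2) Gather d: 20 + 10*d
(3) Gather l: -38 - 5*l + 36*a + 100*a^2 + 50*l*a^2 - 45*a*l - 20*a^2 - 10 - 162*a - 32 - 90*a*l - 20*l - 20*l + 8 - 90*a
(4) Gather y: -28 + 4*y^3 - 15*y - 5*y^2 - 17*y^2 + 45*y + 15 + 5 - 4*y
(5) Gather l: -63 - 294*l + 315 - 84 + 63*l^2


(1) = d^2 - d - 15*s^2 + s*(2*d - 5)
(2) = 10*d + 20
(3) = 80*a^2 - 216*a + l*(50*a^2 - 135*a - 45) - 72
(4) = 4*y^3 - 22*y^2 + 26*y - 8
(5) = 63*l^2 - 294*l + 168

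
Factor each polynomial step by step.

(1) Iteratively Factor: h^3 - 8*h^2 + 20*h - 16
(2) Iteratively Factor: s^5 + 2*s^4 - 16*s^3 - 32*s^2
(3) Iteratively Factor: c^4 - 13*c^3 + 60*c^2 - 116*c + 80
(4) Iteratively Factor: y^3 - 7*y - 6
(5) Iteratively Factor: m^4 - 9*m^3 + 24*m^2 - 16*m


(1) = (h - 4)*(h^2 - 4*h + 4) = (h - 4)*(h - 2)*(h - 2)
(2) = (s)*(s^4 + 2*s^3 - 16*s^2 - 32*s) = s*(s - 4)*(s^3 + 6*s^2 + 8*s) = s^2*(s - 4)*(s^2 + 6*s + 8) = s^2*(s - 4)*(s + 2)*(s + 4)
(3) = (c - 4)*(c^3 - 9*c^2 + 24*c - 20) = (c - 5)*(c - 4)*(c^2 - 4*c + 4) = (c - 5)*(c - 4)*(c - 2)*(c - 2)
(4) = (y + 2)*(y^2 - 2*y - 3) = (y + 1)*(y + 2)*(y - 3)
(5) = (m - 4)*(m^3 - 5*m^2 + 4*m) = m*(m - 4)*(m^2 - 5*m + 4) = m*(m - 4)*(m - 1)*(m - 4)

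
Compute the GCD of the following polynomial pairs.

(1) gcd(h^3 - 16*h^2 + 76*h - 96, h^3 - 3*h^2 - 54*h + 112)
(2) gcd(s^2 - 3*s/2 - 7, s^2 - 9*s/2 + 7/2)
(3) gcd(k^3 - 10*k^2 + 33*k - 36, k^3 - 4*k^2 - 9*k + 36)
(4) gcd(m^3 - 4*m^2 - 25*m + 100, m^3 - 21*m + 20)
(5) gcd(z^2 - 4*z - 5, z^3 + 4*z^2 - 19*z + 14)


(1) = h^2 - 10*h + 16
(2) = gcd((s - 7/2)*(s + 2), (s - 7/2)*(s - 1)) = s - 7/2
(3) = k^2 - 7*k + 12
(4) = gcd((m - 5)*(m - 4)*(m + 5), (m - 4)*(m - 1)*(m + 5)) = m^2 + m - 20
(5) = gcd((z - 5)*(z + 1), (z - 2)*(z - 1)*(z + 7)) = 1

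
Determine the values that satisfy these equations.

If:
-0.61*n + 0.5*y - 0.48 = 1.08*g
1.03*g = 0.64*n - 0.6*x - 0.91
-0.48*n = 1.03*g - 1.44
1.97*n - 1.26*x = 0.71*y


Then:
g = -0.44
n = 3.95
x = 3.46
y = 4.82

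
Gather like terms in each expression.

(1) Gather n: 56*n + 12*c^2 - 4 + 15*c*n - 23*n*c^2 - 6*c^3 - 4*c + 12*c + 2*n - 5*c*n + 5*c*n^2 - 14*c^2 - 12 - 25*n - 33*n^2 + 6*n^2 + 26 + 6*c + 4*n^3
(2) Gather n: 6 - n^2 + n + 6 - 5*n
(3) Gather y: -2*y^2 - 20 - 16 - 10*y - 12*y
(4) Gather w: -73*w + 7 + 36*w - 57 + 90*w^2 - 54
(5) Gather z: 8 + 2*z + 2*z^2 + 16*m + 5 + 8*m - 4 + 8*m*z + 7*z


(1) = -6*c^3 - 2*c^2 + 14*c + 4*n^3 + n^2*(5*c - 27) + n*(-23*c^2 + 10*c + 33) + 10
(2) = -n^2 - 4*n + 12
(3) = -2*y^2 - 22*y - 36
(4) = 90*w^2 - 37*w - 104
(5) = 24*m + 2*z^2 + z*(8*m + 9) + 9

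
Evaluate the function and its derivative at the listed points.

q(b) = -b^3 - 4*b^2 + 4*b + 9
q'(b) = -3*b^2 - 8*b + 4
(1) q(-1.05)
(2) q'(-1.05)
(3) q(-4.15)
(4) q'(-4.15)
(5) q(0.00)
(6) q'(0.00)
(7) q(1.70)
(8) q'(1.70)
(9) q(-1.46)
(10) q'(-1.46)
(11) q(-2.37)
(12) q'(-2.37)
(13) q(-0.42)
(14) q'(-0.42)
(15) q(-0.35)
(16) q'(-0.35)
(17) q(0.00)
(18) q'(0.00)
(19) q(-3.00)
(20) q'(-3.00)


(1) = 1.55
(2) = 9.09
(3) = -5.02
(4) = -14.47
(5) = 9.00
(6) = 4.00
(7) = -0.67
(8) = -18.27
(9) = -2.25
(10) = 9.29
(11) = -9.64
(12) = 6.11
(13) = 6.69
(14) = 6.83
(15) = 7.15
(16) = 6.43
(17) = 9.00
(18) = 4.00
(19) = -12.00
(20) = 1.00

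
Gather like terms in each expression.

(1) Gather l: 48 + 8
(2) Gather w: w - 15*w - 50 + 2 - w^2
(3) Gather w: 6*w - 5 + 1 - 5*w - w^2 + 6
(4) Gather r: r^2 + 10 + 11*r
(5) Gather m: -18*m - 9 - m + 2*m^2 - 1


(1) = 56
(2) = -w^2 - 14*w - 48
(3) = -w^2 + w + 2
(4) = r^2 + 11*r + 10
(5) = 2*m^2 - 19*m - 10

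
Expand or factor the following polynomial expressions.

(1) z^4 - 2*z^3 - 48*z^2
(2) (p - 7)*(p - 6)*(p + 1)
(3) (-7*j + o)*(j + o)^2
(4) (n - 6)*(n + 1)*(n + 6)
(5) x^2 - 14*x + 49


(1) = z^2*(z - 8)*(z + 6)
(2) = p^3 - 12*p^2 + 29*p + 42
(3) = -7*j^3 - 13*j^2*o - 5*j*o^2 + o^3
(4) = n^3 + n^2 - 36*n - 36
(5) = (x - 7)^2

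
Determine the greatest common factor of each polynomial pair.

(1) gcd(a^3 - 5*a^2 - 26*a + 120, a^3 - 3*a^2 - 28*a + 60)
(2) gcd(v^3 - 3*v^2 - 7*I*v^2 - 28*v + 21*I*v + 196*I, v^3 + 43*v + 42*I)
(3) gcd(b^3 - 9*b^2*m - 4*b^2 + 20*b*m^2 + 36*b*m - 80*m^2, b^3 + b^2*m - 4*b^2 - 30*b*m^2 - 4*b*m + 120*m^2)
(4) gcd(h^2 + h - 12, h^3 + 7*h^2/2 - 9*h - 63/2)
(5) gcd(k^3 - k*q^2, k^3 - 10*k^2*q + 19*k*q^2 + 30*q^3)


(1) = a^2 - a - 30
(2) = gcd((v - 7)*(v + 4)*(v - 7*I), (v - 7*I)*(v + I)*(v + 6*I)) = v - 7*I
(3) = gcd((b - 4)*(b - 5*m)*(b - 4*m), (b - 4)*(b - 5*m)*(b + 6*m)) = b^2 - 5*b*m - 4*b + 20*m
(4) = gcd((h - 3)*(h + 4), (h - 3)*(h + 3)*(h + 7/2)) = h - 3
(5) = k + q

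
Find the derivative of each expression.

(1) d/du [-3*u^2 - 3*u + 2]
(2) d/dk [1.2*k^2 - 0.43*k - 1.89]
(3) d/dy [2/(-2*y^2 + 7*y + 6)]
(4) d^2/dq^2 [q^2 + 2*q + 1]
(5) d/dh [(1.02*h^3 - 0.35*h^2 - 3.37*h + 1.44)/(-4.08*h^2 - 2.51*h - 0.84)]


(1) = -6*u - 3
(2) = 2.4*k - 0.43
(3) = 2*(4*y - 7)/(-2*y^2 + 7*y + 6)^2
(4) = 2
(5) = (-4.1616*h^4 - 5.1204*h^3 - 15.4415*h^2 + 12.3384*h + 6.4452)/(16.6464*h^4 + 20.4816*h^3 + 13.1545*h^2 + 4.2168*h + 0.7056)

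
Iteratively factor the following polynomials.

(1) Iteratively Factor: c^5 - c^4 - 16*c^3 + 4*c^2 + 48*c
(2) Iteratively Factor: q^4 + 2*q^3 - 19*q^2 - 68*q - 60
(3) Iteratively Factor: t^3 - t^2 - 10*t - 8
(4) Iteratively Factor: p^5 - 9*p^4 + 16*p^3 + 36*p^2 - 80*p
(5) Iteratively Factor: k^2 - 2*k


(1) = (c - 2)*(c^4 + c^3 - 14*c^2 - 24*c) = c*(c - 2)*(c^3 + c^2 - 14*c - 24) = c*(c - 2)*(c + 2)*(c^2 - c - 12) = c*(c - 4)*(c - 2)*(c + 2)*(c + 3)
(2) = (q + 2)*(q^3 - 19*q - 30) = (q - 5)*(q + 2)*(q^2 + 5*q + 6) = (q - 5)*(q + 2)*(q + 3)*(q + 2)
(3) = (t + 1)*(t^2 - 2*t - 8) = (t + 1)*(t + 2)*(t - 4)
(4) = (p + 2)*(p^4 - 11*p^3 + 38*p^2 - 40*p) = (p - 5)*(p + 2)*(p^3 - 6*p^2 + 8*p) = p*(p - 5)*(p + 2)*(p^2 - 6*p + 8) = p*(p - 5)*(p - 2)*(p + 2)*(p - 4)
(5) = (k)*(k - 2)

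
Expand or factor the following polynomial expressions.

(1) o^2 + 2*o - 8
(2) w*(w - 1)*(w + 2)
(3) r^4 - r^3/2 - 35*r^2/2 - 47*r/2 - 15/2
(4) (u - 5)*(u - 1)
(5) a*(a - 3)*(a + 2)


(1) = (o - 2)*(o + 4)
(2) = w^3 + w^2 - 2*w
(3) = (r - 5)*(r + 1/2)*(r + 1)*(r + 3)
(4) = u^2 - 6*u + 5
(5) = a^3 - a^2 - 6*a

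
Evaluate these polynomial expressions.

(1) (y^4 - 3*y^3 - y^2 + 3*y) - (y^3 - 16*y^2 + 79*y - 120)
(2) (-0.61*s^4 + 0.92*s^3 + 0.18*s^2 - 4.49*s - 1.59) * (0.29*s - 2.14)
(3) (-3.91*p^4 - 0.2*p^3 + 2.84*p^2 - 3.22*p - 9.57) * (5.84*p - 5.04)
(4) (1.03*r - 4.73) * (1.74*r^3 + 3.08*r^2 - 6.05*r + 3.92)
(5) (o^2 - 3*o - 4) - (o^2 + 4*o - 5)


(1) = y^4 - 4*y^3 + 15*y^2 - 76*y + 120
(2) = -0.1769*s^5 + 1.5722*s^4 - 1.9166*s^3 - 1.6873*s^2 + 9.1475*s + 3.4026
(3) = -22.8344*p^5 + 18.5384*p^4 + 17.5936*p^3 - 33.1184*p^2 - 39.66*p + 48.2328
(4) = 1.7922*r^4 - 5.0578*r^3 - 20.7999*r^2 + 32.6541*r - 18.5416
(5) = 1 - 7*o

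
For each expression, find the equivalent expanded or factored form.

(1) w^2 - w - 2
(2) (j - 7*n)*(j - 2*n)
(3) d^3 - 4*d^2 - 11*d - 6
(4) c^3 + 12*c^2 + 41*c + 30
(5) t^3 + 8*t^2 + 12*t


(1) = (w - 2)*(w + 1)
(2) = j^2 - 9*j*n + 14*n^2
(3) = (d - 6)*(d + 1)^2
(4) = (c + 1)*(c + 5)*(c + 6)
(5) = t*(t + 2)*(t + 6)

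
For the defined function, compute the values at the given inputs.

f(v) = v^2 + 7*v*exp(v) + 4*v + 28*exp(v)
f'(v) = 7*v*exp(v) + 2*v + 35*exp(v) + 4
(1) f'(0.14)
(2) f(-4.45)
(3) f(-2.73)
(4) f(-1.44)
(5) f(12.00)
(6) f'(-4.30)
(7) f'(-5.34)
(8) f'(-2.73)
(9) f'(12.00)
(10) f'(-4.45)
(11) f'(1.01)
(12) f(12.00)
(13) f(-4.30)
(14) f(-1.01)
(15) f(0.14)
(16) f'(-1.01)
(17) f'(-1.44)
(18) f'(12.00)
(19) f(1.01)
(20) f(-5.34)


(1) = 45.67
(2) = 1.97
(3) = -2.89
(4) = 0.56
(5) = 18228728.64
(6) = -4.53
(7) = -6.69
(8) = -0.42
(9) = 19367848.18
(10) = -4.86
(11) = 121.53
(12) = 18228728.64
(13) = 1.26
(14) = 4.60
(15) = 33.91
(16) = 12.15
(17) = 7.02
(18) = 19367848.18
(19) = 101.35
(20) = 7.11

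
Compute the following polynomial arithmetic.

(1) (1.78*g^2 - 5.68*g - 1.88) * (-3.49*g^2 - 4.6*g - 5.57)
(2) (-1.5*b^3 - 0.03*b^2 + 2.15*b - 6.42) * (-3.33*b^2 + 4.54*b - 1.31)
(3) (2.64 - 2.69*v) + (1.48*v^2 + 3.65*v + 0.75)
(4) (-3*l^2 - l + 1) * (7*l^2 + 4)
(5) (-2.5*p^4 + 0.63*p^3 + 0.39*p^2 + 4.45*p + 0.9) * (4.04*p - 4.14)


(1) = -6.2122*g^4 + 11.6352*g^3 + 22.7746*g^2 + 40.2856*g + 10.4716
(2) = 4.995*b^5 - 6.7101*b^4 - 5.3307*b^3 + 31.1789*b^2 - 31.9633*b + 8.4102
(3) = 1.48*v^2 + 0.96*v + 3.39
(4) = -21*l^4 - 7*l^3 - 5*l^2 - 4*l + 4
(5) = -10.1*p^5 + 12.8952*p^4 - 1.0326*p^3 + 16.3634*p^2 - 14.787*p - 3.726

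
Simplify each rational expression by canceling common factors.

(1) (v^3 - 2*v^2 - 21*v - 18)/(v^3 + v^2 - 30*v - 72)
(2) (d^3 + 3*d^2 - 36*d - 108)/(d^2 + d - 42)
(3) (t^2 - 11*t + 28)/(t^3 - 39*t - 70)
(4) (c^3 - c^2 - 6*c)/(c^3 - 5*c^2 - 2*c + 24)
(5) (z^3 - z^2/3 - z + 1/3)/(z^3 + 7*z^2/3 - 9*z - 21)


(1) = (v + 1)/(v + 4)
(2) = (d^2 + 9*d + 18)/(d + 7)
(3) = (t - 4)/(t^2 + 7*t + 10)
(4) = c/(c - 4)
(5) = (3*z^3 - z^2 - 3*z + 1)/(3*z^3 + 7*z^2 - 27*z - 63)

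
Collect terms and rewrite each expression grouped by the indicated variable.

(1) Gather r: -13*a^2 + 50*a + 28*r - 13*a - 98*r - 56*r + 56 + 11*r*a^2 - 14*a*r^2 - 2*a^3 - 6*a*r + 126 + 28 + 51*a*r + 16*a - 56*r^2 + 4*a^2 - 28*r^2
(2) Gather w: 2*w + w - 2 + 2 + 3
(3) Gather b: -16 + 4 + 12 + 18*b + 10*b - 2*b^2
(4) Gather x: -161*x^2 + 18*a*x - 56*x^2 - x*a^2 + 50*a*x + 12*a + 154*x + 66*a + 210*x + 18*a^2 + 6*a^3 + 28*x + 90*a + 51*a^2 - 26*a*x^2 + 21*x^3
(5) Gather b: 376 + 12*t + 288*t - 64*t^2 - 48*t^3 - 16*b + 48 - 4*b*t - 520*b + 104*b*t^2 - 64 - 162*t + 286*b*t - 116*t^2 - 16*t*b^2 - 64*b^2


(1) = -2*a^3 - 9*a^2 + 53*a + r^2*(-14*a - 84) + r*(11*a^2 + 45*a - 126) + 210
(2) = 3*w + 3
(3) = -2*b^2 + 28*b
(4) = 6*a^3 + 69*a^2 + 168*a + 21*x^3 + x^2*(-26*a - 217) + x*(-a^2 + 68*a + 392)
(5) = b^2*(-16*t - 64) + b*(104*t^2 + 282*t - 536) - 48*t^3 - 180*t^2 + 138*t + 360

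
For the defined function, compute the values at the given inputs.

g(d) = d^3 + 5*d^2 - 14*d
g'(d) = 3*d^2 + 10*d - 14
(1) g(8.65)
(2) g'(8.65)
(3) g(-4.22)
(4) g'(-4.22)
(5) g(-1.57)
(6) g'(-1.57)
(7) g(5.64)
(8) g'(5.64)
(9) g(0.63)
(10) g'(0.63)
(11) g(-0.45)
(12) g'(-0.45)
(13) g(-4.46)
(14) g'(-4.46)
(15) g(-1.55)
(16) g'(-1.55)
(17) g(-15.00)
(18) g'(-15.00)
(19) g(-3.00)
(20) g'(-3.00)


(1) = 900.23
(2) = 296.97
(3) = 72.97
(4) = -2.77
(5) = 30.43
(6) = -22.31
(7) = 259.49
(8) = 137.83
(9) = -6.59
(10) = -6.51
(11) = 7.22
(12) = -17.89
(13) = 73.18
(14) = 1.07
(15) = 29.99
(16) = -22.29
(17) = -2040.00
(18) = 511.00
(19) = 60.00
(20) = -17.00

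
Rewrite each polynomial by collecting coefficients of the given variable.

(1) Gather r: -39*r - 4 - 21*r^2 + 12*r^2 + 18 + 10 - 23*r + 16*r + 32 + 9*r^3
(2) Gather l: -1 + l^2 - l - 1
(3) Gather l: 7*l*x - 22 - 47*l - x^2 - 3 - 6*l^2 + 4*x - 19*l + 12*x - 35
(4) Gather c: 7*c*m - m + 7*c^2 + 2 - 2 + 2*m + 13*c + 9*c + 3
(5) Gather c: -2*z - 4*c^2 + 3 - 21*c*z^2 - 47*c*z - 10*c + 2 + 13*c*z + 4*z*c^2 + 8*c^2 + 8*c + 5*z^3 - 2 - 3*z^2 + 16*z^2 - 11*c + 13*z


(1) = 9*r^3 - 9*r^2 - 46*r + 56
(2) = l^2 - l - 2
(3) = -6*l^2 + l*(7*x - 66) - x^2 + 16*x - 60
(4) = 7*c^2 + c*(7*m + 22) + m + 3
(5) = c^2*(4*z + 4) + c*(-21*z^2 - 34*z - 13) + 5*z^3 + 13*z^2 + 11*z + 3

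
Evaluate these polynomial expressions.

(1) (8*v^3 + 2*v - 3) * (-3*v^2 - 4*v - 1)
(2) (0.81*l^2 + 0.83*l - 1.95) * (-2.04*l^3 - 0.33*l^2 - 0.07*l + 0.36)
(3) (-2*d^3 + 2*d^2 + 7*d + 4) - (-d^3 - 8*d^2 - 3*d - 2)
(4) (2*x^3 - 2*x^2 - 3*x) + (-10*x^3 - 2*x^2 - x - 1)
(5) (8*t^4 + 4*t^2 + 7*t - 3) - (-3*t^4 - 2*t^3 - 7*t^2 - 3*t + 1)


(1) = -24*v^5 - 32*v^4 - 14*v^3 + v^2 + 10*v + 3
(2) = -1.6524*l^5 - 1.9605*l^4 + 3.6474*l^3 + 0.877*l^2 + 0.4353*l - 0.702
(3) = -d^3 + 10*d^2 + 10*d + 6
(4) = -8*x^3 - 4*x^2 - 4*x - 1
(5) = 11*t^4 + 2*t^3 + 11*t^2 + 10*t - 4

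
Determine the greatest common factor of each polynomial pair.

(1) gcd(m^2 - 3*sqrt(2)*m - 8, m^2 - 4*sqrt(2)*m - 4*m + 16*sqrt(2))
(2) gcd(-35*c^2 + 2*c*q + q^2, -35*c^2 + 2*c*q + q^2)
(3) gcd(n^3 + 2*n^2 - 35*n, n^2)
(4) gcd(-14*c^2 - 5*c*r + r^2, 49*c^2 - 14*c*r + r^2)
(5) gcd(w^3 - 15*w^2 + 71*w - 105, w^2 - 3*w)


(1) = gcd((m - 4*sqrt(2))*(m + sqrt(2)), (m - 4)*(m - 4*sqrt(2))) = m - 4*sqrt(2)
(2) = -35*c^2 + 2*c*q + q^2
(3) = n
(4) = gcd((-7*c + r)*(2*c + r), (-7*c + r)^2) = -7*c + r
(5) = w - 3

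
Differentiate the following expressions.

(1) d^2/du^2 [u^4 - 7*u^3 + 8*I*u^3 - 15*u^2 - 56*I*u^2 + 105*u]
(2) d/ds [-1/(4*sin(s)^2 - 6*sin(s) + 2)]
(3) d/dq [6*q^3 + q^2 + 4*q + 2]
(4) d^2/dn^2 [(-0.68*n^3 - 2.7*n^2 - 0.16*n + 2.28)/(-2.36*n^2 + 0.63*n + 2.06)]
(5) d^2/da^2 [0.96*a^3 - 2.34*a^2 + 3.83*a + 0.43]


(1) = 12*u^2 + u*(-42 + 48*I) - 30 - 112*I
(2) = (4*sin(s) - 3)*cos(s)/(2*(2*sin(s)^2 - 3*sin(s) + 1)^2)
(3) = 18*q^2 + 2*q + 4
(4) = (16.962552*n^3 + 7.860816*n^2 + 42.320448*n - 1.478616)/(13.144256*n^6 - 10.526544*n^5 - 31.610076*n^4 + 18.126801*n^3 + 27.591846*n^2 - 8.020404*n - 8.741816)
(5) = 5.76*a - 4.68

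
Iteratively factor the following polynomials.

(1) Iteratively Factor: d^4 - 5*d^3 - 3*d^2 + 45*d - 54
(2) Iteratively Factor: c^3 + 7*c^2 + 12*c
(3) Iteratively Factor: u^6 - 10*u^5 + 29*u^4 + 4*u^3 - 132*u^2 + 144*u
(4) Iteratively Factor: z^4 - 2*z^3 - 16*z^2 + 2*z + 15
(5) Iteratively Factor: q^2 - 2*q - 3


(1) = (d - 2)*(d^3 - 3*d^2 - 9*d + 27) = (d - 3)*(d - 2)*(d^2 - 9) = (d - 3)^2*(d - 2)*(d + 3)
(2) = (c + 4)*(c^2 + 3*c) = (c + 3)*(c + 4)*(c)
(3) = (u + 2)*(u^5 - 12*u^4 + 53*u^3 - 102*u^2 + 72*u) = u*(u + 2)*(u^4 - 12*u^3 + 53*u^2 - 102*u + 72) = u*(u - 2)*(u + 2)*(u^3 - 10*u^2 + 33*u - 36) = u*(u - 3)*(u - 2)*(u + 2)*(u^2 - 7*u + 12) = u*(u - 3)^2*(u - 2)*(u + 2)*(u - 4)
(4) = (z + 3)*(z^3 - 5*z^2 - z + 5) = (z - 5)*(z + 3)*(z^2 - 1) = (z - 5)*(z - 1)*(z + 3)*(z + 1)
(5) = (q - 3)*(q + 1)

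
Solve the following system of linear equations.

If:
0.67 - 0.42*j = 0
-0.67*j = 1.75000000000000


Then:
No Solution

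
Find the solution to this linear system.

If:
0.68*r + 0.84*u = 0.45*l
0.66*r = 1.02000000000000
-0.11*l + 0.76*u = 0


Then:
l = 3.20
r = 1.55
u = 0.46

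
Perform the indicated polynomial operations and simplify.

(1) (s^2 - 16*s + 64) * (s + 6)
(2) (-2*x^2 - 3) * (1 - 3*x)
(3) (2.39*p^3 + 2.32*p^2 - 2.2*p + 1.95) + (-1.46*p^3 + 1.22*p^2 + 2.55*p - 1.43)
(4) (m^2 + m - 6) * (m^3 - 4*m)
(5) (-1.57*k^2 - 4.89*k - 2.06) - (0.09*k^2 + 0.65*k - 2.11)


(1) = s^3 - 10*s^2 - 32*s + 384
(2) = 6*x^3 - 2*x^2 + 9*x - 3
(3) = 0.93*p^3 + 3.54*p^2 + 0.35*p + 0.52
(4) = m^5 + m^4 - 10*m^3 - 4*m^2 + 24*m
(5) = -1.66*k^2 - 5.54*k + 0.05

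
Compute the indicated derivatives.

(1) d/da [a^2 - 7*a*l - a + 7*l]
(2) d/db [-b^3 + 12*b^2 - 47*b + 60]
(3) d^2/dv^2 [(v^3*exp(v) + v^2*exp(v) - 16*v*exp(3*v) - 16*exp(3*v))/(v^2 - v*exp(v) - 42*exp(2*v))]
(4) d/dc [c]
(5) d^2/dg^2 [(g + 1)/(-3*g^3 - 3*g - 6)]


(1) = 2*a - 7*l - 1
(2) = -3*b^2 + 24*b - 47
(3) = (((v^3 + v^2 - 16*v*exp(2*v) - 16*exp(2*v))*(v*exp(v) + 168*exp(2*v) + 2*exp(v) - 2) + 2*(v*exp(v) - 2*v + 84*exp(2*v) + exp(v))*(v^3 + 4*v^2 - 48*v*exp(2*v) + 2*v - 64*exp(2*v)))*(-v^2 + v*exp(v) + 42*exp(2*v)) + (-v^2 + v*exp(v) + 42*exp(2*v))^2*(-v^3 - 7*v^2 + 144*v*exp(2*v) - 10*v + 240*exp(2*v) - 2) - 2*(v^3 + v^2 - 16*v*exp(2*v) - 16*exp(2*v))*(v*exp(v) - 2*v + 84*exp(2*v) + exp(v))^2)*exp(v)/(-v^2 + v*exp(v) + 42*exp(2*v))^3
(4) = 1
(5) = 2*(-3*g^2 + 3*g + 1)/(3*(g^6 - 3*g^5 + 9*g^4 - 13*g^3 + 18*g^2 - 12*g + 8))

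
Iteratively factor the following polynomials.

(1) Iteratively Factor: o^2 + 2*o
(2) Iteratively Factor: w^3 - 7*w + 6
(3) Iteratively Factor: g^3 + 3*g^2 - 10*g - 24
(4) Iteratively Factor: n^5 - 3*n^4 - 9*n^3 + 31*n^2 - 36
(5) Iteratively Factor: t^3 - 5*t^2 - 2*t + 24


(1) = (o + 2)*(o)
(2) = (w - 2)*(w^2 + 2*w - 3) = (w - 2)*(w - 1)*(w + 3)
(3) = (g + 2)*(g^2 + g - 12) = (g + 2)*(g + 4)*(g - 3)
(4) = (n + 1)*(n^4 - 4*n^3 - 5*n^2 + 36*n - 36) = (n - 3)*(n + 1)*(n^3 - n^2 - 8*n + 12) = (n - 3)*(n - 2)*(n + 1)*(n^2 + n - 6) = (n - 3)*(n - 2)*(n + 1)*(n + 3)*(n - 2)
(5) = (t + 2)*(t^2 - 7*t + 12) = (t - 3)*(t + 2)*(t - 4)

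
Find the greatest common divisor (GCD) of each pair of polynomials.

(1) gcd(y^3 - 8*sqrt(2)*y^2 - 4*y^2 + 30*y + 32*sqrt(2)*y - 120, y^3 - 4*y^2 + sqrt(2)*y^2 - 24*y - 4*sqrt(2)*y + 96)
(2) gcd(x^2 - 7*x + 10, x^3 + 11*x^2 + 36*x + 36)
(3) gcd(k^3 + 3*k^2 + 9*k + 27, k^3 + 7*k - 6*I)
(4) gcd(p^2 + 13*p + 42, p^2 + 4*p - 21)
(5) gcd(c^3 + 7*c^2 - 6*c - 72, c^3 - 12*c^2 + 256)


(1) = y^2 + y*(-3*sqrt(2) - 4) + 12*sqrt(2)
(2) = 1
(3) = k + 3*I
(4) = gcd((p + 6)*(p + 7), (p - 3)*(p + 7)) = p + 7
(5) = c + 4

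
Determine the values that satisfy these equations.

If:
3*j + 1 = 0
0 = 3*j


Then:
No Solution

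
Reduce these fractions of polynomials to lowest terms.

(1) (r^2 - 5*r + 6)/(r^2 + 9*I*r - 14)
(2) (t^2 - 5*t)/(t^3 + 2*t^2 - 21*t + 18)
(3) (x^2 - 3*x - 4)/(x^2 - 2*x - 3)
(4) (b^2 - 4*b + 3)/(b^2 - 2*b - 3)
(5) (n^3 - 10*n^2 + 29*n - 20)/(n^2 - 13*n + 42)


(1) = (r^2 - 5*r + 6)/(r^2 + 9*I*r - 14)
(2) = (t^2 - 5*t)/(t^3 + 2*t^2 - 21*t + 18)
(3) = (x - 4)/(x - 3)
(4) = (b - 1)/(b + 1)
(5) = (n^3 - 10*n^2 + 29*n - 20)/(n^2 - 13*n + 42)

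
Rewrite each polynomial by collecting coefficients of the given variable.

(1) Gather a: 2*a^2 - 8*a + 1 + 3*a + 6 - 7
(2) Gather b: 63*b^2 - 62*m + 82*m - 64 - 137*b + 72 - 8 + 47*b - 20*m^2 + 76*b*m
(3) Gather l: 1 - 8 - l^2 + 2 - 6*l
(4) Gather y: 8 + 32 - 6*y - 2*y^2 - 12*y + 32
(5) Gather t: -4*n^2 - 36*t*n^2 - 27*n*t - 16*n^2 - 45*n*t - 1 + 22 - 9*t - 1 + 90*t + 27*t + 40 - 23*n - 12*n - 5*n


(1) = 2*a^2 - 5*a
(2) = 63*b^2 + b*(76*m - 90) - 20*m^2 + 20*m
(3) = -l^2 - 6*l - 5
(4) = -2*y^2 - 18*y + 72
(5) = -20*n^2 - 40*n + t*(-36*n^2 - 72*n + 108) + 60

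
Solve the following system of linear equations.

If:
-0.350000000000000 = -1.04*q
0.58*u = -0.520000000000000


Then:
q = 0.34
u = -0.90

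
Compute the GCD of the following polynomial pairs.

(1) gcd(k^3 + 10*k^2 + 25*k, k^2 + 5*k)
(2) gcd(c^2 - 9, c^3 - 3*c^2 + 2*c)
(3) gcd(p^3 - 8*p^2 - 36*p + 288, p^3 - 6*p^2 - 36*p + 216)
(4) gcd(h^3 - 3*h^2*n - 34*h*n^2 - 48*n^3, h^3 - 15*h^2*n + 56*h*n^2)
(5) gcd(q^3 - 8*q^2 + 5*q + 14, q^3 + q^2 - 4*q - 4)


(1) = k^2 + 5*k
(2) = 1
(3) = p^2 - 36
(4) = gcd((h - 8*n)*(h + 2*n)*(h + 3*n), h*(h - 8*n)*(h - 7*n)) = h - 8*n
(5) = q^2 - q - 2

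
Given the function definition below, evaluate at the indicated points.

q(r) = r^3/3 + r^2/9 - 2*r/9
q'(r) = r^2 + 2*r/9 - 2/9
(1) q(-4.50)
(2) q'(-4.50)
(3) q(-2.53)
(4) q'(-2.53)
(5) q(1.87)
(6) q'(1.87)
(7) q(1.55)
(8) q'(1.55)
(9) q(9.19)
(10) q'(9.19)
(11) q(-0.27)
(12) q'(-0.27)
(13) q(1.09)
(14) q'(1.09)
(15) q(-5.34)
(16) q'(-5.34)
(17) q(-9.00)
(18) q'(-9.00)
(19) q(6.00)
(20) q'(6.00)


(1) = -27.12
(2) = 19.03
(3) = -4.12
(4) = 5.62
(5) = 2.15
(6) = 3.69
(7) = 1.16
(8) = 2.52
(9) = 266.06
(10) = 86.28
(11) = 0.06
(12) = -0.21
(13) = 0.32
(14) = 1.21
(15) = -46.40
(16) = 27.11
(17) = -232.00
(18) = 78.78
(19) = 74.67
(20) = 37.11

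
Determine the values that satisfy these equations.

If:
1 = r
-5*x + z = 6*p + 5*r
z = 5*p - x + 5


Then:
p = 6*z/31 - 30/31
r = 1
x = 5/31 - z/31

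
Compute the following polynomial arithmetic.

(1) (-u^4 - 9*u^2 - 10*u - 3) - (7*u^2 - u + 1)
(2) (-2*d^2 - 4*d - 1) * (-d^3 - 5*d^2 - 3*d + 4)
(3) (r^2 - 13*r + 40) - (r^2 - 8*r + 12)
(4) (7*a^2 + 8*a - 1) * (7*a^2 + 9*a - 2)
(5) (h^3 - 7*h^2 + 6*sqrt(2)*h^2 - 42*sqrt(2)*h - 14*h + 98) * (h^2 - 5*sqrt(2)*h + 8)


(1) = -u^4 - 16*u^2 - 9*u - 4
(2) = 2*d^5 + 14*d^4 + 27*d^3 + 9*d^2 - 13*d - 4
(3) = 28 - 5*r
(4) = 49*a^4 + 119*a^3 + 51*a^2 - 25*a + 2
(5) = h^5 - 7*h^4 + sqrt(2)*h^4 - 66*h^3 - 7*sqrt(2)*h^3 + 118*sqrt(2)*h^2 + 462*h^2 - 826*sqrt(2)*h - 112*h + 784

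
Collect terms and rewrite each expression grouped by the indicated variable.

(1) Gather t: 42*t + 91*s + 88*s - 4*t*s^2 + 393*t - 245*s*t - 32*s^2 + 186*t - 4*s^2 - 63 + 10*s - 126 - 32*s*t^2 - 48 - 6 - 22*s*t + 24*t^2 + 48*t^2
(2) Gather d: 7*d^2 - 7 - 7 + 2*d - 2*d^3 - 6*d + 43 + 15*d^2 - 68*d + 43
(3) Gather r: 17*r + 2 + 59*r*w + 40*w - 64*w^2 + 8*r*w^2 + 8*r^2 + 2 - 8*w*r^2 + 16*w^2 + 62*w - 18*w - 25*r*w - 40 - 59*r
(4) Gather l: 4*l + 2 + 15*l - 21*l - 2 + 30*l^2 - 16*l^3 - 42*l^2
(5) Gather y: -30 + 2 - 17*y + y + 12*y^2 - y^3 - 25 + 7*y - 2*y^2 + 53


(1) = -36*s^2 + 189*s + t^2*(72 - 32*s) + t*(-4*s^2 - 267*s + 621) - 243
(2) = -2*d^3 + 22*d^2 - 72*d + 72
(3) = r^2*(8 - 8*w) + r*(8*w^2 + 34*w - 42) - 48*w^2 + 84*w - 36
(4) = -16*l^3 - 12*l^2 - 2*l
(5) = -y^3 + 10*y^2 - 9*y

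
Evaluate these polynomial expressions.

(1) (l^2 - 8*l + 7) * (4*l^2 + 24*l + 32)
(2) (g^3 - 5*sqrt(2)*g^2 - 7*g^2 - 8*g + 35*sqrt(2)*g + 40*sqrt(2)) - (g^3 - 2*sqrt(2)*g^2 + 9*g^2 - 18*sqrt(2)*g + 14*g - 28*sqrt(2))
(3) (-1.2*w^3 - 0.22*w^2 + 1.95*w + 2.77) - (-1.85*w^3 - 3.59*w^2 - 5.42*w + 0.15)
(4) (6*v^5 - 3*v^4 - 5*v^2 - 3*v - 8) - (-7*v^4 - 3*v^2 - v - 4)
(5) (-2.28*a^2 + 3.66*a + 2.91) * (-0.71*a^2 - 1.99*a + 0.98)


(1) = 4*l^4 - 8*l^3 - 132*l^2 - 88*l + 224
(2) = -16*g^2 - 3*sqrt(2)*g^2 - 22*g + 53*sqrt(2)*g + 68*sqrt(2)
(3) = 0.65*w^3 + 3.37*w^2 + 7.37*w + 2.62
(4) = 6*v^5 + 4*v^4 - 2*v^2 - 2*v - 4
(5) = 1.6188*a^4 + 1.9386*a^3 - 11.5839*a^2 - 2.2041*a + 2.8518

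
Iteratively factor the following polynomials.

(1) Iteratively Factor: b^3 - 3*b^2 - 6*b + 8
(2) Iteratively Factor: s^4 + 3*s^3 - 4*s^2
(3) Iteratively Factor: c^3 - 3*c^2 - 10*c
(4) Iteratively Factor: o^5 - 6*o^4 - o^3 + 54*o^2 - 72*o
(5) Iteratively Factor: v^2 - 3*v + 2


(1) = (b - 4)*(b^2 + b - 2) = (b - 4)*(b - 1)*(b + 2)
(2) = (s)*(s^3 + 3*s^2 - 4*s) = s*(s - 1)*(s^2 + 4*s) = s^2*(s - 1)*(s + 4)
(3) = (c + 2)*(c^2 - 5*c) = c*(c + 2)*(c - 5)
(4) = (o - 2)*(o^4 - 4*o^3 - 9*o^2 + 36*o) = (o - 2)*(o + 3)*(o^3 - 7*o^2 + 12*o) = o*(o - 2)*(o + 3)*(o^2 - 7*o + 12) = o*(o - 3)*(o - 2)*(o + 3)*(o - 4)
(5) = (v - 2)*(v - 1)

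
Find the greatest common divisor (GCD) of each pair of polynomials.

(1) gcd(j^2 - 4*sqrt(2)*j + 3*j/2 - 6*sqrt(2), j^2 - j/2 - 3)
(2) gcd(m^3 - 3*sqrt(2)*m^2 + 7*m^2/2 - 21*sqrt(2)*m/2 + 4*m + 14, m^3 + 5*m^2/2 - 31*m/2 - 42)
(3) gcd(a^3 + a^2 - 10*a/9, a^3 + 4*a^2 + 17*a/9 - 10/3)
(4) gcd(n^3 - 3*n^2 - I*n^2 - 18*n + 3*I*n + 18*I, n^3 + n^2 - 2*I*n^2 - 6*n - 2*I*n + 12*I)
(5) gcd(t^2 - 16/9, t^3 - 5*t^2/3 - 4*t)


(1) = j + 3/2
(2) = m + 7/2
(3) = gcd(a*(a - 2/3)*(a + 5/3), (a - 2/3)*(a + 5/3)*(a + 3)) = a^2 + a - 10/9
(4) = n + 3
(5) = t + 4/3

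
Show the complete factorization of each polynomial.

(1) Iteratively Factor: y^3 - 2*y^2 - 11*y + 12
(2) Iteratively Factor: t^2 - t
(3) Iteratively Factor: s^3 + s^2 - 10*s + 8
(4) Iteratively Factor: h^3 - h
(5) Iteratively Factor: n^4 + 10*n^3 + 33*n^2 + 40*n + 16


(1) = (y + 3)*(y^2 - 5*y + 4) = (y - 1)*(y + 3)*(y - 4)
(2) = (t - 1)*(t)
(3) = (s + 4)*(s^2 - 3*s + 2) = (s - 2)*(s + 4)*(s - 1)
(4) = (h)*(h^2 - 1) = h*(h + 1)*(h - 1)
(5) = (n + 1)*(n^3 + 9*n^2 + 24*n + 16) = (n + 1)*(n + 4)*(n^2 + 5*n + 4) = (n + 1)*(n + 4)^2*(n + 1)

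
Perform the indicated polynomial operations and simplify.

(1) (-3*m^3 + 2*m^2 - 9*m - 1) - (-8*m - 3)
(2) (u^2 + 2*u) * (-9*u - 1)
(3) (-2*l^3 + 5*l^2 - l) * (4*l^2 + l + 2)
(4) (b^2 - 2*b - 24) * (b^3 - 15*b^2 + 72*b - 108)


(1) = -3*m^3 + 2*m^2 - m + 2
(2) = -9*u^3 - 19*u^2 - 2*u
(3) = -8*l^5 + 18*l^4 - 3*l^3 + 9*l^2 - 2*l
(4) = b^5 - 17*b^4 + 78*b^3 + 108*b^2 - 1512*b + 2592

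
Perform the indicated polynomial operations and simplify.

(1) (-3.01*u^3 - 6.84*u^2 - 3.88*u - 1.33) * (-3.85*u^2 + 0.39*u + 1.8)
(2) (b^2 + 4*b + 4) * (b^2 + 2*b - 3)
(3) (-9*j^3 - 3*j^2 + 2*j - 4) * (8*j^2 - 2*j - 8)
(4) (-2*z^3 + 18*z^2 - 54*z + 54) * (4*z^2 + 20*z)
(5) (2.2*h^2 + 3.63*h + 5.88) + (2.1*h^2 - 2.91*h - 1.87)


(1) = 11.5885*u^5 + 25.1601*u^4 + 6.8524*u^3 - 8.7047*u^2 - 7.5027*u - 2.394
(2) = b^4 + 6*b^3 + 9*b^2 - 4*b - 12
(3) = -72*j^5 - 6*j^4 + 94*j^3 - 12*j^2 - 8*j + 32
(4) = -8*z^5 + 32*z^4 + 144*z^3 - 864*z^2 + 1080*z
(5) = 4.3*h^2 + 0.72*h + 4.01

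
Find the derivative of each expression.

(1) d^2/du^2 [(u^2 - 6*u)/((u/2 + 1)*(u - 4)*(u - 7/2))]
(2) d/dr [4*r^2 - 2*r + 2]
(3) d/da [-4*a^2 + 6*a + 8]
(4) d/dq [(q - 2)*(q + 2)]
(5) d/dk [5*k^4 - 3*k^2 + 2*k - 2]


(1) = 32*(u^6 - 18*u^5 + 102*u^4 - 389*u^3 + 1470*u^2 - 2772*u + 616)/(8*u^9 - 132*u^8 + 702*u^7 - 395*u^6 - 8094*u^5 + 18852*u^4 + 26200*u^3 - 102816*u^2 - 18816*u + 175616)
(2) = 8*r - 2
(3) = 6 - 8*a
(4) = 2*q
(5) = 20*k^3 - 6*k + 2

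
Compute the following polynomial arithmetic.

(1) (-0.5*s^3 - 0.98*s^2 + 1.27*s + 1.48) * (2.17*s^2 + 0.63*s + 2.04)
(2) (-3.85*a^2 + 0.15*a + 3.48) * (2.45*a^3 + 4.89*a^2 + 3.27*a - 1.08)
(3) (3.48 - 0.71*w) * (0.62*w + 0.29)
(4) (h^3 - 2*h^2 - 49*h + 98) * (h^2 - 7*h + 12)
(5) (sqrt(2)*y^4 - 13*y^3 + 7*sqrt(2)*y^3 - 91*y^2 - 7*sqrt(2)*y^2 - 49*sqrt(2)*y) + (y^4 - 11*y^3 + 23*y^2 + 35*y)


(1) = -1.085*s^5 - 2.4416*s^4 + 1.1185*s^3 + 2.0125*s^2 + 3.5232*s + 3.0192
(2) = -9.4325*a^5 - 18.459*a^4 - 3.33*a^3 + 21.6657*a^2 + 11.2176*a - 3.7584
(3) = -0.4402*w^2 + 1.9517*w + 1.0092
(4) = h^5 - 9*h^4 - 23*h^3 + 417*h^2 - 1274*h + 1176
(5) = y^4 + sqrt(2)*y^4 - 24*y^3 + 7*sqrt(2)*y^3 - 68*y^2 - 7*sqrt(2)*y^2 - 49*sqrt(2)*y + 35*y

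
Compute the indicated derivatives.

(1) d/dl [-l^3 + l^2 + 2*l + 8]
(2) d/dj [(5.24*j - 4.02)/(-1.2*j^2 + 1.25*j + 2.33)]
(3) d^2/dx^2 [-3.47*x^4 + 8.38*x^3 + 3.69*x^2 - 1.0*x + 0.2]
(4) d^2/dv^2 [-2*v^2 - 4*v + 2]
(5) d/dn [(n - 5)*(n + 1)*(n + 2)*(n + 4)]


(1) = -3*l^2 + 2*l + 2
(2) = (6.288*j^2 - 9.648*j + 17.2342)/(1.44*j^4 - 3.0*j^3 - 4.0295*j^2 + 5.825*j + 5.4289)
(3) = -41.64*x^2 + 50.28*x + 7.38
(4) = -4
(5) = 4*n^3 + 6*n^2 - 42*n - 62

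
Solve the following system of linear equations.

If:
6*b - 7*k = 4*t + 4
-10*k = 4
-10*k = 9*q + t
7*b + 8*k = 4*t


Then:
b = 2
k = -2/5
q = 13/90
t = 27/10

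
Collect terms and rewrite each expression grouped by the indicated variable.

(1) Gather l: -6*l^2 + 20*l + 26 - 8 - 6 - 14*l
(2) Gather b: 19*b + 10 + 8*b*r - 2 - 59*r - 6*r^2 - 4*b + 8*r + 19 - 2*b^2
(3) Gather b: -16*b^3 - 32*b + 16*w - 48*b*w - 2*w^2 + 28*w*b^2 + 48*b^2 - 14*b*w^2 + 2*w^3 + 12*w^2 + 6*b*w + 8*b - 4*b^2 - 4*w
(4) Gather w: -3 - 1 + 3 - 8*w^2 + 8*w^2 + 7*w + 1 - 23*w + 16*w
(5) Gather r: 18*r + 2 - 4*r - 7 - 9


(1) = -6*l^2 + 6*l + 12
(2) = -2*b^2 + b*(8*r + 15) - 6*r^2 - 51*r + 27
(3) = -16*b^3 + b^2*(28*w + 44) + b*(-14*w^2 - 42*w - 24) + 2*w^3 + 10*w^2 + 12*w
(4) = 0
(5) = 14*r - 14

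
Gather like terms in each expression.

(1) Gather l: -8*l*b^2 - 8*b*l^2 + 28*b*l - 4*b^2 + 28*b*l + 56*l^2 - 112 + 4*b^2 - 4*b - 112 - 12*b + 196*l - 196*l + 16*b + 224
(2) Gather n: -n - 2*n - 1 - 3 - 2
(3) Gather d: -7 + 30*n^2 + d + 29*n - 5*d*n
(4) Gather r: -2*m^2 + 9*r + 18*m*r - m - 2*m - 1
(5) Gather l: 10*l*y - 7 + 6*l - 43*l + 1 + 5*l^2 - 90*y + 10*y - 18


(1) = l^2*(56 - 8*b) + l*(-8*b^2 + 56*b)
(2) = -3*n - 6
(3) = d*(1 - 5*n) + 30*n^2 + 29*n - 7
(4) = -2*m^2 - 3*m + r*(18*m + 9) - 1
(5) = 5*l^2 + l*(10*y - 37) - 80*y - 24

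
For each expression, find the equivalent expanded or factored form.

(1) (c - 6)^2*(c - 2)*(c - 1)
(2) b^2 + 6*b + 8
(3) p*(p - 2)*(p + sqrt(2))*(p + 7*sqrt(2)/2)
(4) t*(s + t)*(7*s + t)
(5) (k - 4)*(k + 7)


(1) = c^4 - 15*c^3 + 74*c^2 - 132*c + 72
(2) = (b + 2)*(b + 4)
(3) = p^4 - 2*p^3 + 9*sqrt(2)*p^3/2 - 9*sqrt(2)*p^2 + 7*p^2 - 14*p
(4) = 7*s^2*t + 8*s*t^2 + t^3
(5) = k^2 + 3*k - 28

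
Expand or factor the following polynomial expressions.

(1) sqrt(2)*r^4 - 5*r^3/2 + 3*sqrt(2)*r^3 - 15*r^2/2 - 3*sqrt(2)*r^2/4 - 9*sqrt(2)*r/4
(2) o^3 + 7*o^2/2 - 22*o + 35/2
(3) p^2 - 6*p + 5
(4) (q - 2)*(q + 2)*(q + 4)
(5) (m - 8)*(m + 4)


(1) = r*(r + 3)*(r - 3*sqrt(2)/2)*(sqrt(2)*r + 1/2)
(2) = (o - 5/2)*(o - 1)*(o + 7)
(3) = (p - 5)*(p - 1)
(4) = q^3 + 4*q^2 - 4*q - 16
(5) = m^2 - 4*m - 32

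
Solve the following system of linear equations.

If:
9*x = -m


Then:
m = -9*x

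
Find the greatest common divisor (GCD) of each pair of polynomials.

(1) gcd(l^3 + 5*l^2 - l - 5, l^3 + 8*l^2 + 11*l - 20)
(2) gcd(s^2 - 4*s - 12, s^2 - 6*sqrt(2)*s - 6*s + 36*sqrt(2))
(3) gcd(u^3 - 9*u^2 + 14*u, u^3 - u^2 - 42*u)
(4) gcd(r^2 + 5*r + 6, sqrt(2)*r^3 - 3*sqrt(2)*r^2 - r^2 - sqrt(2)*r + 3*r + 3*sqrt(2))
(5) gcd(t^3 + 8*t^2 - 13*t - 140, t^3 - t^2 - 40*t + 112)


(1) = gcd((l - 1)*(l + 1)*(l + 5), (l - 1)*(l + 4)*(l + 5)) = l^2 + 4*l - 5
(2) = s - 6
(3) = gcd(u*(u - 7)*(u - 2), u*(u - 7)*(u + 6)) = u^2 - 7*u
(4) = 1
(5) = gcd((t - 4)*(t + 5)*(t + 7), (t - 4)^2*(t + 7)) = t^2 + 3*t - 28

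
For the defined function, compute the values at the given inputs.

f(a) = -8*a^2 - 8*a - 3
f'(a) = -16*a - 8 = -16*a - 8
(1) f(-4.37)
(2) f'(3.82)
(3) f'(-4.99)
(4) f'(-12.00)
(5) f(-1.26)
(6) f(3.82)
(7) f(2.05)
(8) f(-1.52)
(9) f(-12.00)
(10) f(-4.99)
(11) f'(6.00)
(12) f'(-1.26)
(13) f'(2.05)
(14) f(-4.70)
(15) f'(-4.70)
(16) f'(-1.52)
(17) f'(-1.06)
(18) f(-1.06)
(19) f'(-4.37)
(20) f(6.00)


(1) = -120.82
(2) = -69.12
(3) = 71.84
(4) = 184.00
(5) = -5.62
(6) = -150.30
(7) = -53.02
(8) = -9.32
(9) = -1059.00
(10) = -162.28
(11) = -104.00
(12) = 12.16
(13) = -40.80
(14) = -142.12
(15) = 67.20
(16) = 16.32
(17) = 8.96
(18) = -3.51
(19) = 61.92
(20) = -339.00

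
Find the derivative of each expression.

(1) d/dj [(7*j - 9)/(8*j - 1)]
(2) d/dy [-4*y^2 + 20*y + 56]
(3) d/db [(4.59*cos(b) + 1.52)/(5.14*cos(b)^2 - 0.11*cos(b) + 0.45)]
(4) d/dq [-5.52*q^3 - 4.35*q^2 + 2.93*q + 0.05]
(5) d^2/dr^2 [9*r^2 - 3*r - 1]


(1) = 65/(8*j - 1)^2
(2) = 20 - 8*y
(3) = (23.5926*cos(b)^2 + 15.6256*cos(b) - 2.2327)*sin(b)/(26.4196*cos(b)^4 - 1.1308*cos(b)^3 + 4.6381*cos(b)^2 - 0.099*cos(b) + 0.2025)
(4) = -16.56*q^2 - 8.7*q + 2.93
(5) = 18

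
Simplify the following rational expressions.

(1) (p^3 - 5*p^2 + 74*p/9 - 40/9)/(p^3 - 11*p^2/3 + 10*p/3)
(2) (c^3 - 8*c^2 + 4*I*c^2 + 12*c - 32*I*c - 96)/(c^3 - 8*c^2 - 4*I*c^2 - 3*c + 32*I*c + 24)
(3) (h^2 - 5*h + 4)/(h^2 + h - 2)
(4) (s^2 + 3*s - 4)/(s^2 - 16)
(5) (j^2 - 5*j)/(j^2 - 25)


(1) = (3*p - 4)/(3*p)
(2) = (c^2 + 4*I*c + 12)/(c^2 - 4*I*c - 3)
(3) = (h - 4)/(h + 2)
(4) = (s - 1)/(s - 4)
(5) = j/(j + 5)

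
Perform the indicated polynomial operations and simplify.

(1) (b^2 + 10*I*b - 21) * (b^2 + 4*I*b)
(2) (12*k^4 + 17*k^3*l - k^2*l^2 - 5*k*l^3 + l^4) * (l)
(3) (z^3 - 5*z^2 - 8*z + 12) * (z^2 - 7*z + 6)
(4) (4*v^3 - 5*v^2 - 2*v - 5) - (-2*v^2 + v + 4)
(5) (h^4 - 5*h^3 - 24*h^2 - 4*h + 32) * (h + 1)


(1) = b^4 + 14*I*b^3 - 61*b^2 - 84*I*b
(2) = 12*k^4*l + 17*k^3*l^2 - k^2*l^3 - 5*k*l^4 + l^5
(3) = z^5 - 12*z^4 + 33*z^3 + 38*z^2 - 132*z + 72
(4) = 4*v^3 - 3*v^2 - 3*v - 9
(5) = h^5 - 4*h^4 - 29*h^3 - 28*h^2 + 28*h + 32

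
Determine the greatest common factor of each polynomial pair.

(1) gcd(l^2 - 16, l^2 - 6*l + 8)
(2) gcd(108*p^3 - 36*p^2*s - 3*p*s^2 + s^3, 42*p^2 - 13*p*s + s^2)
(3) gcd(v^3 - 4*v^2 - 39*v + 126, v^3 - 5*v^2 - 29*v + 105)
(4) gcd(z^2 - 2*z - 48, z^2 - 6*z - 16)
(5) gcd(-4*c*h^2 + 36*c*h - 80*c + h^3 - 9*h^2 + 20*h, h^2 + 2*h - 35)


(1) = gcd((l - 4)*(l + 4), (l - 4)*(l - 2)) = l - 4
(2) = 6*p - s
(3) = v^2 - 10*v + 21
(4) = z - 8
(5) = h - 5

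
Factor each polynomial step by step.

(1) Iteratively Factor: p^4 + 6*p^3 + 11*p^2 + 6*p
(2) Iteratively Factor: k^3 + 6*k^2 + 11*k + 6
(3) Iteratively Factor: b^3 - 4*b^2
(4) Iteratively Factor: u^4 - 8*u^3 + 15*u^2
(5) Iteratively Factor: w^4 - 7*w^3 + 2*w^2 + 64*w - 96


(1) = (p + 3)*(p^3 + 3*p^2 + 2*p) = (p + 2)*(p + 3)*(p^2 + p) = (p + 1)*(p + 2)*(p + 3)*(p)
(2) = (k + 3)*(k^2 + 3*k + 2) = (k + 2)*(k + 3)*(k + 1)
(3) = (b - 4)*(b^2) = b*(b - 4)*(b)
(4) = (u)*(u^3 - 8*u^2 + 15*u) = u*(u - 3)*(u^2 - 5*u) = u^2*(u - 3)*(u - 5)
(5) = (w - 4)*(w^3 - 3*w^2 - 10*w + 24) = (w - 4)*(w + 3)*(w^2 - 6*w + 8) = (w - 4)^2*(w + 3)*(w - 2)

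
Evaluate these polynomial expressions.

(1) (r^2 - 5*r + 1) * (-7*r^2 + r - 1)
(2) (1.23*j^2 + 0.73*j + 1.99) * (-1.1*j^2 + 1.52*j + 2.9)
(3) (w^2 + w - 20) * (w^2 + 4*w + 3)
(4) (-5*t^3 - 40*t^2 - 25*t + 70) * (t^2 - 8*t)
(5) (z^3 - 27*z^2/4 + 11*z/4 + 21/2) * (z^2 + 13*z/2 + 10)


(1) = -7*r^4 + 36*r^3 - 13*r^2 + 6*r - 1
(2) = -1.353*j^4 + 1.0666*j^3 + 2.4876*j^2 + 5.1418*j + 5.771
(3) = w^4 + 5*w^3 - 13*w^2 - 77*w - 60
(4) = -5*t^5 + 295*t^3 + 270*t^2 - 560*t
(5) = z^5 - z^4/4 - 249*z^3/8 - 313*z^2/8 + 383*z/4 + 105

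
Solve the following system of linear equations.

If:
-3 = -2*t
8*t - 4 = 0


Then:
No Solution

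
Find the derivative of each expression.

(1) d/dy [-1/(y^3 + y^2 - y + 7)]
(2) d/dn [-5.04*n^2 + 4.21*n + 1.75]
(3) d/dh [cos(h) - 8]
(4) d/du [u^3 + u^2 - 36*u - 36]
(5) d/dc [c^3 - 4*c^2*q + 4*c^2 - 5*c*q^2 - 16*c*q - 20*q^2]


(1) = (3*y^2 + 2*y - 1)/(y^3 + y^2 - y + 7)^2
(2) = 4.21 - 10.08*n
(3) = -sin(h)
(4) = 3*u^2 + 2*u - 36
(5) = 3*c^2 - 8*c*q + 8*c - 5*q^2 - 16*q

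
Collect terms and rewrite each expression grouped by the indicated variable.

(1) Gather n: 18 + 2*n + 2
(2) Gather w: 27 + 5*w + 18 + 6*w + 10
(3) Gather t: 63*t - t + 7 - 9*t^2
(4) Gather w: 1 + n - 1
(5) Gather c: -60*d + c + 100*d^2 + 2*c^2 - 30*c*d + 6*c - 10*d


(1) = 2*n + 20
(2) = 11*w + 55
(3) = -9*t^2 + 62*t + 7
(4) = n
(5) = 2*c^2 + c*(7 - 30*d) + 100*d^2 - 70*d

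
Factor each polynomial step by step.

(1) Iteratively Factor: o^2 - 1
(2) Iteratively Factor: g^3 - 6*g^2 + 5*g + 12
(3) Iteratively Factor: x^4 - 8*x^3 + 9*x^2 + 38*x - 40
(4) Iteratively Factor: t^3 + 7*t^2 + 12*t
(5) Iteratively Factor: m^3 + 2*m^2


(1) = (o - 1)*(o + 1)
(2) = (g - 4)*(g^2 - 2*g - 3) = (g - 4)*(g - 3)*(g + 1)
(3) = (x + 2)*(x^3 - 10*x^2 + 29*x - 20) = (x - 4)*(x + 2)*(x^2 - 6*x + 5) = (x - 5)*(x - 4)*(x + 2)*(x - 1)
(4) = (t + 3)*(t^2 + 4*t) = (t + 3)*(t + 4)*(t)
(5) = (m)*(m^2 + 2*m) = m*(m + 2)*(m)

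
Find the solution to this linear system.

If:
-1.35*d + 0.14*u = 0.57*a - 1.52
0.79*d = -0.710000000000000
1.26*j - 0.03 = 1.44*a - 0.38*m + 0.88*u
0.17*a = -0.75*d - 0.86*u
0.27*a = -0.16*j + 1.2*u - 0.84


Then:
a = 4.76
d = -0.90
j = -14.45
m = 65.66
u = -0.16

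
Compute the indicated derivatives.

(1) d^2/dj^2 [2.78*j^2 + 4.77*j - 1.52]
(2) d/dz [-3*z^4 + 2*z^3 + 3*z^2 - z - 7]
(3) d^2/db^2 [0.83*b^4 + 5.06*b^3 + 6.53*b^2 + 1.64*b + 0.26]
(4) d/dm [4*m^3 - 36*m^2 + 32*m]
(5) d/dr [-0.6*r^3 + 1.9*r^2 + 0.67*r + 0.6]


(1) = 5.56000000000000
(2) = -12*z^3 + 6*z^2 + 6*z - 1
(3) = 9.96*b^2 + 30.36*b + 13.06
(4) = 12*m^2 - 72*m + 32
(5) = -1.8*r^2 + 3.8*r + 0.67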